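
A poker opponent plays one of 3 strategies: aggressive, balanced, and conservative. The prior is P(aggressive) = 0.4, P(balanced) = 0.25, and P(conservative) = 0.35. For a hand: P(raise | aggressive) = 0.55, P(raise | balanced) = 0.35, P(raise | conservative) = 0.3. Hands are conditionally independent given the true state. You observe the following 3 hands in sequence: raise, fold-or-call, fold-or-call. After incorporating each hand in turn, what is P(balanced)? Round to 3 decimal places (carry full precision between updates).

After 'raise': normaliser = 0.55·0.4000 + 0.35·0.2500 + 0.3·0.3500; P(aggressive) ≈ 0.5333, P(balanced) ≈ 0.2121, P(conservative) ≈ 0.2545
After 'fold-or-call': normaliser = 0.45·0.5333 + 0.65·0.2121 + 0.7·0.2545; P(aggressive) ≈ 0.4316, P(balanced) ≈ 0.2480, P(conservative) ≈ 0.3204
After 'fold-or-call': normaliser = 0.45·0.4316 + 0.65·0.2480 + 0.7·0.3204; P(aggressive) ≈ 0.3350, P(balanced) ≈ 0.2780, P(conservative) ≈ 0.3869

0.278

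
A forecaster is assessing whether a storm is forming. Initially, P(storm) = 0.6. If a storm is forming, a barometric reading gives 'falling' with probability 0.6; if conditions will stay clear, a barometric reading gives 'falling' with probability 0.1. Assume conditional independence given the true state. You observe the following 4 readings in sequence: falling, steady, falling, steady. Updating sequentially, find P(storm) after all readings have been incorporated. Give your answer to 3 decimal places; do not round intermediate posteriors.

Apply Bayes' rule sequentially, carrying P(storm) forward.
After 'falling': P(storm) = 0.6·0.6000 / (0.6·0.6000 + 0.1·0.4000) ≈ 0.9000
After 'steady': P(storm) = 0.4·0.9000 / (0.4·0.9000 + 0.9·0.1000) ≈ 0.8000
After 'falling': P(storm) = 0.6·0.8000 / (0.6·0.8000 + 0.1·0.2000) ≈ 0.9600
After 'steady': P(storm) = 0.4·0.9600 / (0.4·0.9600 + 0.9·0.0400) ≈ 0.9143

0.914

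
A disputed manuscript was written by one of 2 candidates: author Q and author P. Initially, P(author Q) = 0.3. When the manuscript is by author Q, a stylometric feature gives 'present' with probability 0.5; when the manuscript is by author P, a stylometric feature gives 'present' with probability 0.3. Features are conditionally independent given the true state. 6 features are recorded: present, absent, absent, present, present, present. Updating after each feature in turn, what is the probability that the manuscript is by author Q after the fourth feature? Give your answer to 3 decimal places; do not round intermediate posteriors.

0.378

Each posterior becomes the prior for the next update.
After 'present': P(author Q) = 0.5·0.3000 / (0.5·0.3000 + 0.3·0.7000) ≈ 0.4167
After 'absent': P(author Q) = 0.5·0.4167 / (0.5·0.4167 + 0.7·0.5833) ≈ 0.3378
After 'absent': P(author Q) = 0.5·0.3378 / (0.5·0.3378 + 0.7·0.6622) ≈ 0.2671
After 'present': P(author Q) = 0.5·0.2671 / (0.5·0.2671 + 0.3·0.7329) ≈ 0.3779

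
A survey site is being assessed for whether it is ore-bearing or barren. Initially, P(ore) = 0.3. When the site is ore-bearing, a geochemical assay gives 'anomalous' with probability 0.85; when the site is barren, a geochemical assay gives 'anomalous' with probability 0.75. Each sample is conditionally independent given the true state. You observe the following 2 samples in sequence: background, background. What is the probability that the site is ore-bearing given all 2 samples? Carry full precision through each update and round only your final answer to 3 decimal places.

0.134

After 'background': P(ore) = 0.15·0.3000 / (0.15·0.3000 + 0.25·0.7000) ≈ 0.2045
After 'background': P(ore) = 0.15·0.2045 / (0.15·0.2045 + 0.25·0.7955) ≈ 0.1337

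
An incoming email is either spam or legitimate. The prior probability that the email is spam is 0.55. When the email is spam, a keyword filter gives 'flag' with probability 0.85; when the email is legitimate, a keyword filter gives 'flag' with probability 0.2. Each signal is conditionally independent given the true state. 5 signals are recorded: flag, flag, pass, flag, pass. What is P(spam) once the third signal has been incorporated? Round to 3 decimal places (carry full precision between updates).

After 'flag': P(spam) = 0.85·0.5500 / (0.85·0.5500 + 0.2·0.4500) ≈ 0.8386
After 'flag': P(spam) = 0.85·0.8386 / (0.85·0.8386 + 0.2·0.1614) ≈ 0.9567
After 'pass': P(spam) = 0.15·0.9567 / (0.15·0.9567 + 0.8·0.0433) ≈ 0.8054

0.805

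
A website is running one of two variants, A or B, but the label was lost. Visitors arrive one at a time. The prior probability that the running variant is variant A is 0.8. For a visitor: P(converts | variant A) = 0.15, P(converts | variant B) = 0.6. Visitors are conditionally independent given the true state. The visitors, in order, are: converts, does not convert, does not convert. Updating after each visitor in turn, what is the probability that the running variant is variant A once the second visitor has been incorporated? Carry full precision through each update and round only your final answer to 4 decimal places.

0.6800

After 'converts': P(A) = 0.15·0.8000 / (0.15·0.8000 + 0.6·0.2000) ≈ 0.5000
After 'does not convert': P(A) = 0.85·0.5000 / (0.85·0.5000 + 0.4·0.5000) ≈ 0.6800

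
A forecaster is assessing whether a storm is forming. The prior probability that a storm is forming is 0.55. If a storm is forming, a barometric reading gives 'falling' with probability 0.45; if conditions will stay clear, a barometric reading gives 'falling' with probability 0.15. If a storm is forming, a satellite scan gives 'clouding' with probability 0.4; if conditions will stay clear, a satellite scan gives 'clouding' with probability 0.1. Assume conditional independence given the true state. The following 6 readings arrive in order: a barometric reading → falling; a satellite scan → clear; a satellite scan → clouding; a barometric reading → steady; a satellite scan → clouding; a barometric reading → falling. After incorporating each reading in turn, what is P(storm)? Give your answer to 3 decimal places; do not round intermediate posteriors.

0.987

After a barometric reading='falling': P(storm) = 0.45·0.5500 / (0.45·0.5500 + 0.15·0.4500) ≈ 0.7857
After a satellite scan='clear': P(storm) = 0.6·0.7857 / (0.6·0.7857 + 0.9·0.2143) ≈ 0.7097
After a satellite scan='clouding': P(storm) = 0.4·0.7097 / (0.4·0.7097 + 0.1·0.2903) ≈ 0.9072
After a barometric reading='steady': P(storm) = 0.55·0.9072 / (0.55·0.9072 + 0.85·0.0928) ≈ 0.8635
After a satellite scan='clouding': P(storm) = 0.4·0.8635 / (0.4·0.8635 + 0.1·0.1365) ≈ 0.9620
After a barometric reading='falling': P(storm) = 0.45·0.9620 / (0.45·0.9620 + 0.15·0.0380) ≈ 0.9870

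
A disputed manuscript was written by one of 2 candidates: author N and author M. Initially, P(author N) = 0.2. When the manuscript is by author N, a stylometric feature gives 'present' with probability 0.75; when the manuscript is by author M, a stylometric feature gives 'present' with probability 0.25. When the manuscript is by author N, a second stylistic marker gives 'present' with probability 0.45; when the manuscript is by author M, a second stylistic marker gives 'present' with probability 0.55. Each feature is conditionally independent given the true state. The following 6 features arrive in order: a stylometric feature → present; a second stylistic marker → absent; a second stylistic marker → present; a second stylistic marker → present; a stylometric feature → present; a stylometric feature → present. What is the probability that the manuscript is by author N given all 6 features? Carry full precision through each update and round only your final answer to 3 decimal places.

0.847

After a stylometric feature='present': P(author N) = 0.75·0.2000 / (0.75·0.2000 + 0.25·0.8000) ≈ 0.4286
After a second stylistic marker='absent': P(author N) = 0.55·0.4286 / (0.55·0.4286 + 0.45·0.5714) ≈ 0.4783
After a second stylistic marker='present': P(author N) = 0.45·0.4783 / (0.45·0.4783 + 0.55·0.5217) ≈ 0.4286
After a second stylistic marker='present': P(author N) = 0.45·0.4286 / (0.45·0.4286 + 0.55·0.5714) ≈ 0.3803
After a stylometric feature='present': P(author N) = 0.75·0.3803 / (0.75·0.3803 + 0.25·0.6197) ≈ 0.6480
After a stylometric feature='present': P(author N) = 0.75·0.6480 / (0.75·0.6480 + 0.25·0.3520) ≈ 0.8467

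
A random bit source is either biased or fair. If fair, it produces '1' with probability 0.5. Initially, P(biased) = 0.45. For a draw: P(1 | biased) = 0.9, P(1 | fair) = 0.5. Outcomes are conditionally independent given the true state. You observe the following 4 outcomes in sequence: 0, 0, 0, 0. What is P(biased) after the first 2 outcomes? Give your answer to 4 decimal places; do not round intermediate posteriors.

0.0317

After '0': P(biased) = 0.1·0.4500 / (0.1·0.4500 + 0.5·0.5500) ≈ 0.1406
After '0': P(biased) = 0.1·0.1406 / (0.1·0.1406 + 0.5·0.8594) ≈ 0.0317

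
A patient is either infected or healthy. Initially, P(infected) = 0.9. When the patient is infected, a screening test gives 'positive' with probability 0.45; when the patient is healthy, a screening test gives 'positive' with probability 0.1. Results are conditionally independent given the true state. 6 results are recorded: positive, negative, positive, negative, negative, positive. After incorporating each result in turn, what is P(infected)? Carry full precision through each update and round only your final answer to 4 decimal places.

0.9947

After 'positive': P(infected) = 0.45·0.9000 / (0.45·0.9000 + 0.1·0.1000) ≈ 0.9759
After 'negative': P(infected) = 0.55·0.9759 / (0.55·0.9759 + 0.9·0.0241) ≈ 0.9612
After 'positive': P(infected) = 0.45·0.9612 / (0.45·0.9612 + 0.1·0.0388) ≈ 0.9911
After 'negative': P(infected) = 0.55·0.9911 / (0.55·0.9911 + 0.9·0.0089) ≈ 0.9855
After 'negative': P(infected) = 0.55·0.9855 / (0.55·0.9855 + 0.9·0.0145) ≈ 0.9765
After 'positive': P(infected) = 0.45·0.9765 / (0.45·0.9765 + 0.1·0.0235) ≈ 0.9947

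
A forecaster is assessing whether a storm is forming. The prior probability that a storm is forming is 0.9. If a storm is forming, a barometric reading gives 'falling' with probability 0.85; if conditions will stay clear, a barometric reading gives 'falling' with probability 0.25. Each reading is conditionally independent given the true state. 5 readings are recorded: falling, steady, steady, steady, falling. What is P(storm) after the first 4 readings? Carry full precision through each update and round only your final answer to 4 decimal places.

0.1967

After 'falling': P(storm) = 0.85·0.9000 / (0.85·0.9000 + 0.25·0.1000) ≈ 0.9684
After 'steady': P(storm) = 0.15·0.9684 / (0.15·0.9684 + 0.75·0.0316) ≈ 0.8596
After 'steady': P(storm) = 0.15·0.8596 / (0.15·0.8596 + 0.75·0.1404) ≈ 0.5504
After 'steady': P(storm) = 0.15·0.5504 / (0.15·0.5504 + 0.75·0.4496) ≈ 0.1967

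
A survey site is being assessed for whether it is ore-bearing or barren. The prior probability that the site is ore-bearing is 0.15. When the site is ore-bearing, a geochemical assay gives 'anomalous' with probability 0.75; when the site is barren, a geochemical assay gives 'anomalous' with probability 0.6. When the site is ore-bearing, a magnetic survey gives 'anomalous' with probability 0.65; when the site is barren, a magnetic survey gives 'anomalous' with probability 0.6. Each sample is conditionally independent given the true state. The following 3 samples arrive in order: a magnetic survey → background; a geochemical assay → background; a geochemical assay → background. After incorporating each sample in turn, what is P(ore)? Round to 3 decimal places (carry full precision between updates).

Each posterior becomes the prior for the next update.
After a magnetic survey='background': P(ore) = 0.35·0.1500 / (0.35·0.1500 + 0.4·0.8500) ≈ 0.1338
After a geochemical assay='background': P(ore) = 0.25·0.1338 / (0.25·0.1338 + 0.4·0.8662) ≈ 0.0880
After a geochemical assay='background': P(ore) = 0.25·0.0880 / (0.25·0.0880 + 0.4·0.9120) ≈ 0.0569

0.057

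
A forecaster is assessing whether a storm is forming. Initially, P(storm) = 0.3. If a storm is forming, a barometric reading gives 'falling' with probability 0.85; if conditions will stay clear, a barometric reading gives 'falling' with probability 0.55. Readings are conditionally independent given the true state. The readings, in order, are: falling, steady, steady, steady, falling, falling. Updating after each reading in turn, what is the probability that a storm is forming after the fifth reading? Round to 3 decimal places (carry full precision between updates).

After 'falling': P(storm) = 0.85·0.3000 / (0.85·0.3000 + 0.55·0.7000) ≈ 0.3984
After 'steady': P(storm) = 0.15·0.3984 / (0.15·0.3984 + 0.45·0.6016) ≈ 0.1809
After 'steady': P(storm) = 0.15·0.1809 / (0.15·0.1809 + 0.45·0.8191) ≈ 0.0685
After 'steady': P(storm) = 0.15·0.0685 / (0.15·0.0685 + 0.45·0.9315) ≈ 0.0239
After 'falling': P(storm) = 0.85·0.0239 / (0.85·0.0239 + 0.55·0.9761) ≈ 0.0365

0.037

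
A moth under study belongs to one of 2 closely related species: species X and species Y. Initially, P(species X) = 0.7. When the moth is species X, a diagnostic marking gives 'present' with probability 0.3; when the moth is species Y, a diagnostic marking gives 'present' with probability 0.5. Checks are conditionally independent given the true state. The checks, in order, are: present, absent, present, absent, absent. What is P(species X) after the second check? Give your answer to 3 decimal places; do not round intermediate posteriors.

0.662

After 'present': P(species X) = 0.3·0.7000 / (0.3·0.7000 + 0.5·0.3000) ≈ 0.5833
After 'absent': P(species X) = 0.7·0.5833 / (0.7·0.5833 + 0.5·0.4167) ≈ 0.6622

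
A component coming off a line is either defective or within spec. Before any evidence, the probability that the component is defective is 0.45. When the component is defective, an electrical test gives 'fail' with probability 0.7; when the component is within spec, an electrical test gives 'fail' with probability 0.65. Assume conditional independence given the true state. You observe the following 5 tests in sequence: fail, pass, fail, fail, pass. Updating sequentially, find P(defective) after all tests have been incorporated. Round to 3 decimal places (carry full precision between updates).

After 'fail': P(defective) = 0.7·0.4500 / (0.7·0.4500 + 0.65·0.5500) ≈ 0.4684
After 'pass': P(defective) = 0.3·0.4684 / (0.3·0.4684 + 0.35·0.5316) ≈ 0.4303
After 'fail': P(defective) = 0.7·0.4303 / (0.7·0.4303 + 0.65·0.5697) ≈ 0.4485
After 'fail': P(defective) = 0.7·0.4485 / (0.7·0.4485 + 0.65·0.5515) ≈ 0.4669
After 'pass': P(defective) = 0.3·0.4669 / (0.3·0.4669 + 0.35·0.5331) ≈ 0.4288

0.429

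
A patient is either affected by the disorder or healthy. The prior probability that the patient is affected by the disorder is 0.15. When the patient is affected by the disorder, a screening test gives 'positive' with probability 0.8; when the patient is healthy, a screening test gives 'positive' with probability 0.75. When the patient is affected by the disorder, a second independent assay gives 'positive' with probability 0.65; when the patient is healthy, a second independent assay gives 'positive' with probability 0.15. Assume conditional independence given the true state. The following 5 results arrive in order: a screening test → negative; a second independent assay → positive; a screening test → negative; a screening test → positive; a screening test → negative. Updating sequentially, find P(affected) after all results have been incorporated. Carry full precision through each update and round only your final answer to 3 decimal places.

After a screening test='negative': P(affected) = 0.2·0.1500 / (0.2·0.1500 + 0.25·0.8500) ≈ 0.1237
After a second independent assay='positive': P(affected) = 0.65·0.1237 / (0.65·0.1237 + 0.15·0.8763) ≈ 0.3796
After a screening test='negative': P(affected) = 0.2·0.3796 / (0.2·0.3796 + 0.25·0.6204) ≈ 0.3286
After a screening test='positive': P(affected) = 0.8·0.3286 / (0.8·0.3286 + 0.75·0.6714) ≈ 0.3430
After a screening test='negative': P(affected) = 0.2·0.3430 / (0.2·0.3430 + 0.25·0.6570) ≈ 0.2946

0.295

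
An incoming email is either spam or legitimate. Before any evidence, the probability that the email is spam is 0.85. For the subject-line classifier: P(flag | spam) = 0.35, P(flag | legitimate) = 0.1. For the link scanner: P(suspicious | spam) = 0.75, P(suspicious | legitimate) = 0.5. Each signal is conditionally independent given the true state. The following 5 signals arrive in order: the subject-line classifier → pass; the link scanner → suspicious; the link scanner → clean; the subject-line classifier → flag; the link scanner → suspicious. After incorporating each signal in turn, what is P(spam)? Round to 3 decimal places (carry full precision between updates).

0.942

After the subject-line classifier='pass': P(spam) = 0.65·0.8500 / (0.65·0.8500 + 0.9·0.1500) ≈ 0.8036
After the link scanner='suspicious': P(spam) = 0.75·0.8036 / (0.75·0.8036 + 0.5·0.1964) ≈ 0.8599
After the link scanner='clean': P(spam) = 0.25·0.8599 / (0.25·0.8599 + 0.5·0.1401) ≈ 0.7543
After the subject-line classifier='flag': P(spam) = 0.35·0.7543 / (0.35·0.7543 + 0.1·0.2457) ≈ 0.9148
After the link scanner='suspicious': P(spam) = 0.75·0.9148 / (0.75·0.9148 + 0.5·0.0852) ≈ 0.9416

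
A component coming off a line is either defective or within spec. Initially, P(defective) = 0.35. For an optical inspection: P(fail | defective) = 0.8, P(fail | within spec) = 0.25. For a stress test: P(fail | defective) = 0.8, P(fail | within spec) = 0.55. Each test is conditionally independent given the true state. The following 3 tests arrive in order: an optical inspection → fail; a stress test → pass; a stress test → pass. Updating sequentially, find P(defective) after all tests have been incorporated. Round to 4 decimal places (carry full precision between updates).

0.2539

After an optical inspection='fail': P(defective) = 0.8·0.3500 / (0.8·0.3500 + 0.25·0.6500) ≈ 0.6328
After a stress test='pass': P(defective) = 0.2·0.6328 / (0.2·0.6328 + 0.45·0.3672) ≈ 0.4337
After a stress test='pass': P(defective) = 0.2·0.4337 / (0.2·0.4337 + 0.45·0.5663) ≈ 0.2539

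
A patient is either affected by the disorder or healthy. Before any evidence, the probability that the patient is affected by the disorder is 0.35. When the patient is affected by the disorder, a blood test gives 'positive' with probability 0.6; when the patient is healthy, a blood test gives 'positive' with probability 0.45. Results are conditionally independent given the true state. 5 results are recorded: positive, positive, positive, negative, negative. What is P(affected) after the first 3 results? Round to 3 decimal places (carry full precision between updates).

After 'positive': P(affected) = 0.6·0.3500 / (0.6·0.3500 + 0.45·0.6500) ≈ 0.4179
After 'positive': P(affected) = 0.6·0.4179 / (0.6·0.4179 + 0.45·0.5821) ≈ 0.4891
After 'positive': P(affected) = 0.6·0.4891 / (0.6·0.4891 + 0.45·0.5109) ≈ 0.5607

0.561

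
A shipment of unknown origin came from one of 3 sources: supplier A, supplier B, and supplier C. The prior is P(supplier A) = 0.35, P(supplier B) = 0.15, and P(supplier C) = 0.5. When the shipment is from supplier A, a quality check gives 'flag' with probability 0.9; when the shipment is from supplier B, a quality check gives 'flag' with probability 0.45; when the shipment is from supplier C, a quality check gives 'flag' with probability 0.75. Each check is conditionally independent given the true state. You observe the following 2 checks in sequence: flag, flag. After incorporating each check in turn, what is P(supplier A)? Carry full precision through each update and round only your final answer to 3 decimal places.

0.476

After 'flag': normaliser = 0.9·0.3500 + 0.45·0.1500 + 0.75·0.5000; P(supplier A) ≈ 0.4158, P(supplier B) ≈ 0.0891, P(supplier C) ≈ 0.4950
After 'flag': normaliser = 0.9·0.4158 + 0.45·0.0891 + 0.75·0.4950; P(supplier A) ≈ 0.4764, P(supplier B) ≈ 0.0510, P(supplier C) ≈ 0.4726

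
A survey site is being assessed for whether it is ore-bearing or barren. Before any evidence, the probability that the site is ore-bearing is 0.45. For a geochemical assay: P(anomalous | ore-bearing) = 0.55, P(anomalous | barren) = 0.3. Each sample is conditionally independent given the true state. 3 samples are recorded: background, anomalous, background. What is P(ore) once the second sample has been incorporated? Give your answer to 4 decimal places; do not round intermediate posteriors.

After 'background': P(ore) = 0.45·0.4500 / (0.45·0.4500 + 0.7·0.5500) ≈ 0.3447
After 'anomalous': P(ore) = 0.55·0.3447 / (0.55·0.3447 + 0.3·0.6553) ≈ 0.4909

0.4909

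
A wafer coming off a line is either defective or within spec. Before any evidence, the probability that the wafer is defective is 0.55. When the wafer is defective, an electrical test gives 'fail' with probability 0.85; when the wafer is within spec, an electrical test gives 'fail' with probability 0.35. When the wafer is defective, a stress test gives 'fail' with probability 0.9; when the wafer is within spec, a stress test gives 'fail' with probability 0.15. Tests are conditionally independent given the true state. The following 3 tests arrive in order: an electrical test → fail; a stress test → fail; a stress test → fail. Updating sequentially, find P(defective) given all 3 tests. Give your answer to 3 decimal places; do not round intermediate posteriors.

After an electrical test='fail': P(defective) = 0.85·0.5500 / (0.85·0.5500 + 0.35·0.4500) ≈ 0.7480
After a stress test='fail': P(defective) = 0.9·0.7480 / (0.9·0.7480 + 0.15·0.2520) ≈ 0.9468
After a stress test='fail': P(defective) = 0.9·0.9468 / (0.9·0.9468 + 0.15·0.0532) ≈ 0.9907

0.991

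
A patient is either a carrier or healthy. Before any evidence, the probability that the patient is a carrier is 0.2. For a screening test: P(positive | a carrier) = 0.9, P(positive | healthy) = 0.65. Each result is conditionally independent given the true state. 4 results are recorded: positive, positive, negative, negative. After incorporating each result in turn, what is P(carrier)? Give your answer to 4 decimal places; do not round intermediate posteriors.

0.0377

After 'positive': P(carrier) = 0.9·0.2000 / (0.9·0.2000 + 0.65·0.8000) ≈ 0.2571
After 'positive': P(carrier) = 0.9·0.2571 / (0.9·0.2571 + 0.65·0.7429) ≈ 0.3240
After 'negative': P(carrier) = 0.1·0.3240 / (0.1·0.3240 + 0.35·0.6760) ≈ 0.1204
After 'negative': P(carrier) = 0.1·0.1204 / (0.1·0.1204 + 0.35·0.8796) ≈ 0.0377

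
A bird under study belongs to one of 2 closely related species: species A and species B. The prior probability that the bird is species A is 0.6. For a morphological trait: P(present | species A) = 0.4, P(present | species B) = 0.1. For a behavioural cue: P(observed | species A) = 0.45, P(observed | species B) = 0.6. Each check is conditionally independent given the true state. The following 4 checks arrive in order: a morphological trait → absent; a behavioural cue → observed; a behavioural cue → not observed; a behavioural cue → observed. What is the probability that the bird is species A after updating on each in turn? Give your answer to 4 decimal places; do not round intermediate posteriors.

After a morphological trait='absent': P(species A) = 0.6·0.6000 / (0.6·0.6000 + 0.9·0.4000) ≈ 0.5000
After a behavioural cue='observed': P(species A) = 0.45·0.5000 / (0.45·0.5000 + 0.6·0.5000) ≈ 0.4286
After a behavioural cue='not observed': P(species A) = 0.55·0.4286 / (0.55·0.4286 + 0.4·0.5714) ≈ 0.5077
After a behavioural cue='observed': P(species A) = 0.45·0.5077 / (0.45·0.5077 + 0.6·0.4923) ≈ 0.4361

0.4361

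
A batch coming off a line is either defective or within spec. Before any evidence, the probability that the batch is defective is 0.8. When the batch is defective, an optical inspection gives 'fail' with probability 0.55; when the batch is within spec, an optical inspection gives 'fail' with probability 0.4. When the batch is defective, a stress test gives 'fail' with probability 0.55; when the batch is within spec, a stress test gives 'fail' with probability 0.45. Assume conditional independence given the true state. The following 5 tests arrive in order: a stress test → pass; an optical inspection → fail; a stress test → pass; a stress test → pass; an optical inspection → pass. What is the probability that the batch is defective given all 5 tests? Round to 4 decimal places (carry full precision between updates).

After a stress test='pass': P(defective) = 0.45·0.8000 / (0.45·0.8000 + 0.55·0.2000) ≈ 0.7660
After an optical inspection='fail': P(defective) = 0.55·0.7660 / (0.55·0.7660 + 0.4·0.2340) ≈ 0.8182
After a stress test='pass': P(defective) = 0.45·0.8182 / (0.45·0.8182 + 0.55·0.1818) ≈ 0.7864
After a stress test='pass': P(defective) = 0.45·0.7864 / (0.45·0.7864 + 0.55·0.2136) ≈ 0.7508
After an optical inspection='pass': P(defective) = 0.45·0.7508 / (0.45·0.7508 + 0.6·0.2492) ≈ 0.6932

0.6932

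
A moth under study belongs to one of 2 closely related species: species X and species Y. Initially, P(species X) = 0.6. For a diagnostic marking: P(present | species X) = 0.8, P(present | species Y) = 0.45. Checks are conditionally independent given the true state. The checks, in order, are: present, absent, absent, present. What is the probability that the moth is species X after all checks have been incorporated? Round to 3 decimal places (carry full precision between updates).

0.385

Apply Bayes' rule sequentially, carrying P(species X) forward.
After 'present': P(species X) = 0.8·0.6000 / (0.8·0.6000 + 0.45·0.4000) ≈ 0.7273
After 'absent': P(species X) = 0.2·0.7273 / (0.2·0.7273 + 0.55·0.2727) ≈ 0.4923
After 'absent': P(species X) = 0.2·0.4923 / (0.2·0.4923 + 0.55·0.5077) ≈ 0.2607
After 'present': P(species X) = 0.8·0.2607 / (0.8·0.2607 + 0.45·0.7393) ≈ 0.3853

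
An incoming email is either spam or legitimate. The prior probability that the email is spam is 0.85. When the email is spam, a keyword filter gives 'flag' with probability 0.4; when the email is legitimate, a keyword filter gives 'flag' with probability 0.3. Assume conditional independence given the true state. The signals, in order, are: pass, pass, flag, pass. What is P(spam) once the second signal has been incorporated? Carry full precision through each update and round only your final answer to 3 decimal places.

0.806

Each posterior becomes the prior for the next update.
After 'pass': P(spam) = 0.6·0.8500 / (0.6·0.8500 + 0.7·0.1500) ≈ 0.8293
After 'pass': P(spam) = 0.6·0.8293 / (0.6·0.8293 + 0.7·0.1707) ≈ 0.8063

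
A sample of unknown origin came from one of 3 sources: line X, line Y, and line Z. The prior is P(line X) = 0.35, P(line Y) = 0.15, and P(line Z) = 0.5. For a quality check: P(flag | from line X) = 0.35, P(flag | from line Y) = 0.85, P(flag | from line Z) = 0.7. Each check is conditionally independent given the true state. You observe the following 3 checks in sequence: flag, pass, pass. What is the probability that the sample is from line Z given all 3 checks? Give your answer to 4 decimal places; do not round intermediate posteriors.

After 'flag': normaliser = 0.35·0.3500 + 0.85·0.1500 + 0.7·0.5000; P(line X) ≈ 0.2042, P(line Y) ≈ 0.2125, P(line Z) ≈ 0.5833
After 'pass': normaliser = 0.65·0.2042 + 0.15·0.2125 + 0.3·0.5833; P(line X) ≈ 0.3908, P(line Y) ≈ 0.0939, P(line Z) ≈ 0.5153
After 'pass': normaliser = 0.65·0.3908 + 0.15·0.0939 + 0.3·0.5153; P(line X) ≈ 0.6009, P(line Y) ≈ 0.0333, P(line Z) ≈ 0.3657

0.3657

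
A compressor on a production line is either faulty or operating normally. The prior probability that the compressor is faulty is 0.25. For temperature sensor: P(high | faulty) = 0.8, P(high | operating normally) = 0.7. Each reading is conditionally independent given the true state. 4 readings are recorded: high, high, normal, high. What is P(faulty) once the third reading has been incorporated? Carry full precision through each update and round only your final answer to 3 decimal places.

After 'high': P(faulty) = 0.8·0.2500 / (0.8·0.2500 + 0.7·0.7500) ≈ 0.2759
After 'high': P(faulty) = 0.8·0.2759 / (0.8·0.2759 + 0.7·0.7241) ≈ 0.3033
After 'normal': P(faulty) = 0.2·0.3033 / (0.2·0.3033 + 0.3·0.6967) ≈ 0.2250

0.225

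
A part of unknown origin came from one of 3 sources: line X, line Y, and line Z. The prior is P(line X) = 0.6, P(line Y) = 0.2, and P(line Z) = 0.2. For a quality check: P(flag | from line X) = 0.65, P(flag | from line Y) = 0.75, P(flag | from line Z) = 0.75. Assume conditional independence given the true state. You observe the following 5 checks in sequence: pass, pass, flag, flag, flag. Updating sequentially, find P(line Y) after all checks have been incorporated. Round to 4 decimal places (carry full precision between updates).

0.1716

After 'pass': normaliser = 0.35·0.6000 + 0.25·0.2000 + 0.25·0.2000; P(line X) ≈ 0.6774, P(line Y) ≈ 0.1613, P(line Z) ≈ 0.1613
After 'pass': normaliser = 0.35·0.6774 + 0.25·0.1613 + 0.25·0.1613; P(line X) ≈ 0.7462, P(line Y) ≈ 0.1269, P(line Z) ≈ 0.1269
After 'flag': normaliser = 0.65·0.7462 + 0.75·0.1269 + 0.75·0.1269; P(line X) ≈ 0.7182, P(line Y) ≈ 0.1409, P(line Z) ≈ 0.1409
After 'flag': normaliser = 0.65·0.7182 + 0.75·0.1409 + 0.75·0.1409; P(line X) ≈ 0.6883, P(line Y) ≈ 0.1558, P(line Z) ≈ 0.1558
After 'flag': normaliser = 0.65·0.6883 + 0.75·0.1558 + 0.75·0.1558; P(line X) ≈ 0.6568, P(line Y) ≈ 0.1716, P(line Z) ≈ 0.1716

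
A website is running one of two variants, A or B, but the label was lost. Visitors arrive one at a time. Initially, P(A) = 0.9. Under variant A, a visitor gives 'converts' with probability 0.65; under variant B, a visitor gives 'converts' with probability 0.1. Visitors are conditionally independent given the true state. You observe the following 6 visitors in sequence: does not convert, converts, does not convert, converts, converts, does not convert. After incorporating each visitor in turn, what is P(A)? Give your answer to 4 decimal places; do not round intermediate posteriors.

After 'does not convert': P(A) = 0.35·0.9000 / (0.35·0.9000 + 0.9·0.1000) ≈ 0.7778
After 'converts': P(A) = 0.65·0.7778 / (0.65·0.7778 + 0.1·0.2222) ≈ 0.9579
After 'does not convert': P(A) = 0.35·0.9579 / (0.35·0.9579 + 0.9·0.0421) ≈ 0.8984
After 'converts': P(A) = 0.65·0.8984 / (0.65·0.8984 + 0.1·0.1016) ≈ 0.9829
After 'converts': P(A) = 0.65·0.9829 / (0.65·0.9829 + 0.1·0.0171) ≈ 0.9973
After 'does not convert': P(A) = 0.35·0.9973 / (0.35·0.9973 + 0.9·0.0027) ≈ 0.9932

0.9932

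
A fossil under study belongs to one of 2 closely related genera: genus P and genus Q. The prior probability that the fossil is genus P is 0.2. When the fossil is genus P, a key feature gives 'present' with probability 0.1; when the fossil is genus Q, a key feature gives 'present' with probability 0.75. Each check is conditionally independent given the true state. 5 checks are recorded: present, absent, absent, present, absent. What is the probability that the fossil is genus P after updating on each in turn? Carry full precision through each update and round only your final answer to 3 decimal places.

After 'present': P(genus P) = 0.1·0.2000 / (0.1·0.2000 + 0.75·0.8000) ≈ 0.0323
After 'absent': P(genus P) = 0.9·0.0323 / (0.9·0.0323 + 0.25·0.9677) ≈ 0.1071
After 'absent': P(genus P) = 0.9·0.1071 / (0.9·0.1071 + 0.25·0.8929) ≈ 0.3017
After 'present': P(genus P) = 0.1·0.3017 / (0.1·0.3017 + 0.75·0.6983) ≈ 0.0545
After 'absent': P(genus P) = 0.9·0.0545 / (0.9·0.0545 + 0.25·0.9455) ≈ 0.1717

0.172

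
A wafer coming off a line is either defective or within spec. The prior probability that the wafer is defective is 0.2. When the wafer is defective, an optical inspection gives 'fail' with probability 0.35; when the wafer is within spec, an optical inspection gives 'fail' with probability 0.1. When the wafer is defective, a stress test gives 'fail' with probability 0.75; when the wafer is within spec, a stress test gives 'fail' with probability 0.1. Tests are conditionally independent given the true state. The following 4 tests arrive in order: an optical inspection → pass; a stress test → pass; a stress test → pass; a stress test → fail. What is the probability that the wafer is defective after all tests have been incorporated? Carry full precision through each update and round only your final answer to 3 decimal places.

0.095

After an optical inspection='pass': P(defective) = 0.65·0.2000 / (0.65·0.2000 + 0.9·0.8000) ≈ 0.1529
After a stress test='pass': P(defective) = 0.25·0.1529 / (0.25·0.1529 + 0.9·0.8471) ≈ 0.0478
After a stress test='pass': P(defective) = 0.25·0.0478 / (0.25·0.0478 + 0.9·0.9522) ≈ 0.0137
After a stress test='fail': P(defective) = 0.75·0.0137 / (0.75·0.0137 + 0.1·0.9863) ≈ 0.0946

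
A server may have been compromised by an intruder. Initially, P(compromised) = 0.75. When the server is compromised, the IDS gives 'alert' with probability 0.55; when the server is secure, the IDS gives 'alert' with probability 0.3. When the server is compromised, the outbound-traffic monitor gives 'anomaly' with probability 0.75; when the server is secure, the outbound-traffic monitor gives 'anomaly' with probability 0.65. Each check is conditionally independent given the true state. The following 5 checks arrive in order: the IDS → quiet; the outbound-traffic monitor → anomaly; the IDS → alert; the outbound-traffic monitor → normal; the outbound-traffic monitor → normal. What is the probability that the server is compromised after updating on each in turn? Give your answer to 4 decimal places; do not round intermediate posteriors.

0.6755

Each posterior becomes the prior for the next update.
After the IDS='quiet': P(compromised) = 0.45·0.7500 / (0.45·0.7500 + 0.7·0.2500) ≈ 0.6585
After the outbound-traffic monitor='anomaly': P(compromised) = 0.75·0.6585 / (0.75·0.6585 + 0.65·0.3415) ≈ 0.6899
After the IDS='alert': P(compromised) = 0.55·0.6899 / (0.55·0.6899 + 0.3·0.3101) ≈ 0.8031
After the outbound-traffic monitor='normal': P(compromised) = 0.25·0.8031 / (0.25·0.8031 + 0.35·0.1969) ≈ 0.7445
After the outbound-traffic monitor='normal': P(compromised) = 0.25·0.7445 / (0.25·0.7445 + 0.35·0.2555) ≈ 0.6755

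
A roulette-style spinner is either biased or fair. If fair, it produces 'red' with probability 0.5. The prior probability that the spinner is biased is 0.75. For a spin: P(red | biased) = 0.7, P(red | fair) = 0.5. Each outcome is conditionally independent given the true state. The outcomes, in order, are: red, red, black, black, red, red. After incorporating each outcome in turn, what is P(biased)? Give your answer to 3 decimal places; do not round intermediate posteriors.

After 'red': P(biased) = 0.7·0.7500 / (0.7·0.7500 + 0.5·0.2500) ≈ 0.8077
After 'red': P(biased) = 0.7·0.8077 / (0.7·0.8077 + 0.5·0.1923) ≈ 0.8547
After 'black': P(biased) = 0.3·0.8547 / (0.3·0.8547 + 0.5·0.1453) ≈ 0.7792
After 'black': P(biased) = 0.3·0.7792 / (0.3·0.7792 + 0.5·0.2208) ≈ 0.6792
After 'red': P(biased) = 0.7·0.6792 / (0.7·0.6792 + 0.5·0.3208) ≈ 0.7477
After 'red': P(biased) = 0.7·0.7477 / (0.7·0.7477 + 0.5·0.2523) ≈ 0.8058

0.806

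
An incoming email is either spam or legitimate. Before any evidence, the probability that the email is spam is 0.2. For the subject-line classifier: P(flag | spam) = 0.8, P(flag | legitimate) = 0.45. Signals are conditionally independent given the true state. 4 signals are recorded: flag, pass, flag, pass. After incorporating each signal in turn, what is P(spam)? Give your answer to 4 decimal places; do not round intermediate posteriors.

0.0946

Each posterior becomes the prior for the next update.
After 'flag': P(spam) = 0.8·0.2000 / (0.8·0.2000 + 0.45·0.8000) ≈ 0.3077
After 'pass': P(spam) = 0.2·0.3077 / (0.2·0.3077 + 0.55·0.6923) ≈ 0.1391
After 'flag': P(spam) = 0.8·0.1391 / (0.8·0.1391 + 0.45·0.8609) ≈ 0.2232
After 'pass': P(spam) = 0.2·0.2232 / (0.2·0.2232 + 0.55·0.7768) ≈ 0.0946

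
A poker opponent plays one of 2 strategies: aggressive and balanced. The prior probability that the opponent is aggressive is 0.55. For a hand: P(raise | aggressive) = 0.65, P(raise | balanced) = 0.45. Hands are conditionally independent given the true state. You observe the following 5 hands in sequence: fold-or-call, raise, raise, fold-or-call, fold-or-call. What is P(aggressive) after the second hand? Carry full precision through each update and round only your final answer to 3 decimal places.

0.529

After 'fold-or-call': P(aggressive) = 0.35·0.5500 / (0.35·0.5500 + 0.55·0.4500) ≈ 0.4375
After 'raise': P(aggressive) = 0.65·0.4375 / (0.65·0.4375 + 0.45·0.5625) ≈ 0.5291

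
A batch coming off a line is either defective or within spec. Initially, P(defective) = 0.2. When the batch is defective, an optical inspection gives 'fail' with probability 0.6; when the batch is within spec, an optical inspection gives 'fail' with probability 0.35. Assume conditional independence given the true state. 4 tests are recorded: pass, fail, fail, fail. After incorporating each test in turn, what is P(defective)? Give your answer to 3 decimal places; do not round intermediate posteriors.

After 'pass': P(defective) = 0.4·0.2000 / (0.4·0.2000 + 0.65·0.8000) ≈ 0.1333
After 'fail': P(defective) = 0.6·0.1333 / (0.6·0.1333 + 0.35·0.8667) ≈ 0.2087
After 'fail': P(defective) = 0.6·0.2087 / (0.6·0.2087 + 0.35·0.7913) ≈ 0.3114
After 'fail': P(defective) = 0.6·0.3114 / (0.6·0.3114 + 0.35·0.6886) ≈ 0.4366

0.437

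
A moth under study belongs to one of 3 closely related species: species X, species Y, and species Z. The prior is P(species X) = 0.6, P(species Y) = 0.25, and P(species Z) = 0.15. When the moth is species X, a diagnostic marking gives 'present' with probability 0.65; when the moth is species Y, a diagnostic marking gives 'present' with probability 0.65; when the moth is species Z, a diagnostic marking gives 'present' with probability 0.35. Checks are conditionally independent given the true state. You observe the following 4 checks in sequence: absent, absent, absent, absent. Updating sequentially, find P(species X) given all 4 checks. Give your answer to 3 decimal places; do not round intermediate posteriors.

0.228

After 'absent': normaliser = 0.35·0.6000 + 0.35·0.2500 + 0.65·0.1500; P(species X) ≈ 0.5316, P(species Y) ≈ 0.2215, P(species Z) ≈ 0.2468
After 'absent': normaliser = 0.35·0.5316 + 0.35·0.2215 + 0.65·0.2468; P(species X) ≈ 0.4388, P(species Y) ≈ 0.1828, P(species Z) ≈ 0.3784
After 'absent': normaliser = 0.35·0.4388 + 0.35·0.1828 + 0.65·0.3784; P(species X) ≈ 0.3313, P(species Y) ≈ 0.1381, P(species Z) ≈ 0.5306
After 'absent': normaliser = 0.35·0.3313 + 0.35·0.1381 + 0.65·0.5306; P(species X) ≈ 0.2278, P(species Y) ≈ 0.0949, P(species Z) ≈ 0.6773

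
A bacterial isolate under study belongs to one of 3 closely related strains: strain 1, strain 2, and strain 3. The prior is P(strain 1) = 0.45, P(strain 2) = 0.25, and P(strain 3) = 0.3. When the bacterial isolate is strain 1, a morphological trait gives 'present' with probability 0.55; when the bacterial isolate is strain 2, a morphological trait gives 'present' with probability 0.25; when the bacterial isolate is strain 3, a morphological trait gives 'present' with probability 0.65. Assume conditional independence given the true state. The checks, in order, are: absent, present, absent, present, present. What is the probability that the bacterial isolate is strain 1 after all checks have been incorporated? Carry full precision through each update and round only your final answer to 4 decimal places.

0.5523

Each posterior becomes the prior for the next update.
After 'absent': normaliser = 0.45·0.4500 + 0.75·0.2500 + 0.35·0.3000; P(strain 1) ≈ 0.4091, P(strain 2) ≈ 0.3788, P(strain 3) ≈ 0.2121
After 'present': normaliser = 0.55·0.4091 + 0.25·0.3788 + 0.65·0.2121; P(strain 1) ≈ 0.4917, P(strain 2) ≈ 0.2070, P(strain 3) ≈ 0.3013
After 'absent': normaliser = 0.45·0.4917 + 0.75·0.2070 + 0.35·0.3013; P(strain 1) ≈ 0.4591, P(strain 2) ≈ 0.3221, P(strain 3) ≈ 0.2188
After 'present': normaliser = 0.55·0.4591 + 0.25·0.3221 + 0.65·0.2188; P(strain 1) ≈ 0.5313, P(strain 2) ≈ 0.1694, P(strain 3) ≈ 0.2993
After 'present': normaliser = 0.55·0.5313 + 0.25·0.1694 + 0.65·0.2993; P(strain 1) ≈ 0.5523, P(strain 2) ≈ 0.0800, P(strain 3) ≈ 0.3677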